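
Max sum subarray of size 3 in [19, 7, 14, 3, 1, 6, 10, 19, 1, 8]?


[0:3]: 40
[1:4]: 24
[2:5]: 18
[3:6]: 10
[4:7]: 17
[5:8]: 35
[6:9]: 30
[7:10]: 28

Max: 40 at [0:3]


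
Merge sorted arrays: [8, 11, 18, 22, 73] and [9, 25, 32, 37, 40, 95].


Take 8 from A
Take 9 from B
Take 11 from A
Take 18 from A
Take 22 from A
Take 25 from B
Take 32 from B
Take 37 from B
Take 40 from B
Take 73 from A

Merged: [8, 9, 11, 18, 22, 25, 32, 37, 40, 73, 95]


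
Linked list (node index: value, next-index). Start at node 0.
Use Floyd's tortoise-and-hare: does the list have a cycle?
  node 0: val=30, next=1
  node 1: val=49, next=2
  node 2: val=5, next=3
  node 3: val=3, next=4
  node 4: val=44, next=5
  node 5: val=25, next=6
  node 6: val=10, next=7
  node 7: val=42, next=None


Floyd's tortoise (slow, +1) and hare (fast, +2):
  init: slow=0, fast=0
  step 1: slow=1, fast=2
  step 2: slow=2, fast=4
  step 3: slow=3, fast=6
  step 4: fast 6->7->None, no cycle

Cycle: no


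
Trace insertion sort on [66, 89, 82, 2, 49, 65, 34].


Initial: [66, 89, 82, 2, 49, 65, 34]
Insert 89: [66, 89, 82, 2, 49, 65, 34]
Insert 82: [66, 82, 89, 2, 49, 65, 34]
Insert 2: [2, 66, 82, 89, 49, 65, 34]
Insert 49: [2, 49, 66, 82, 89, 65, 34]
Insert 65: [2, 49, 65, 66, 82, 89, 34]
Insert 34: [2, 34, 49, 65, 66, 82, 89]

Sorted: [2, 34, 49, 65, 66, 82, 89]


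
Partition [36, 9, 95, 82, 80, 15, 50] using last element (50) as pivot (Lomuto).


Pivot: 50
  36 <= 50: advance i (no swap)
  9 <= 50: advance i (no swap)
  15 <= 50: swap -> [36, 9, 15, 82, 80, 95, 50]
Place pivot at 3: [36, 9, 15, 50, 80, 95, 82]

Partitioned: [36, 9, 15, 50, 80, 95, 82]


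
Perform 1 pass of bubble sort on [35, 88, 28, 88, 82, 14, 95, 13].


Initial: [35, 88, 28, 88, 82, 14, 95, 13]
Pass 1: [35, 28, 88, 82, 14, 88, 13, 95] (4 swaps)

After 1 pass: [35, 28, 88, 82, 14, 88, 13, 95]


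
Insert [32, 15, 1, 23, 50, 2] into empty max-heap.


Insert 32: [32]
Insert 15: [32, 15]
Insert 1: [32, 15, 1]
Insert 23: [32, 23, 1, 15]
Insert 50: [50, 32, 1, 15, 23]
Insert 2: [50, 32, 2, 15, 23, 1]

Final heap: [50, 32, 2, 15, 23, 1]


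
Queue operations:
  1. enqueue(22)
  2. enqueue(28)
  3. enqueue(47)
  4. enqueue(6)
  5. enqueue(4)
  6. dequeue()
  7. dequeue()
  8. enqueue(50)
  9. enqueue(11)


enqueue(22) -> [22]
enqueue(28) -> [22, 28]
enqueue(47) -> [22, 28, 47]
enqueue(6) -> [22, 28, 47, 6]
enqueue(4) -> [22, 28, 47, 6, 4]
dequeue()->22, [28, 47, 6, 4]
dequeue()->28, [47, 6, 4]
enqueue(50) -> [47, 6, 4, 50]
enqueue(11) -> [47, 6, 4, 50, 11]

Final queue: [47, 6, 4, 50, 11]


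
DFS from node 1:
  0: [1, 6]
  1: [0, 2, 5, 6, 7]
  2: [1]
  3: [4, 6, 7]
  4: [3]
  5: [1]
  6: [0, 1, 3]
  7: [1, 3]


Visit 1, push [7, 6, 5, 2, 0]
Visit 0, push [6]
Visit 6, push [3]
Visit 3, push [7, 4]
Visit 4, push []
Visit 7, push []
Visit 2, push []
Visit 5, push []

DFS order: [1, 0, 6, 3, 4, 7, 2, 5]


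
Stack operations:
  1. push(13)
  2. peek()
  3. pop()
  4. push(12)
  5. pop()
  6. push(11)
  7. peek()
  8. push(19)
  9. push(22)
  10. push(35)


push(13) -> [13]
peek()->13
pop()->13, []
push(12) -> [12]
pop()->12, []
push(11) -> [11]
peek()->11
push(19) -> [11, 19]
push(22) -> [11, 19, 22]
push(35) -> [11, 19, 22, 35]

Final stack: [11, 19, 22, 35]


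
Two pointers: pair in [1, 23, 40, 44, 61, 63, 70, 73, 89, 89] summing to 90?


lo=0(1)+hi=9(89)=90

Yes: 1+89=90


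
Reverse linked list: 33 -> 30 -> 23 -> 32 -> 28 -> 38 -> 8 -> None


Step 1: curr=33, set curr.next=prev(None) | reversed so far: 33
Step 2: curr=30, set curr.next=prev(33) | reversed so far: 30 -> 33
Step 3: curr=23, set curr.next=prev(30) | reversed so far: 23 -> 30 -> 33
Step 4: curr=32, set curr.next=prev(23) | reversed so far: 32 -> 23 -> 30 -> 33
Step 5: curr=28, set curr.next=prev(32) | reversed so far: 28 -> 32 -> 23 -> 30 -> 33
Step 6: curr=38, set curr.next=prev(28) | reversed so far: 38 -> 28 -> 32 -> 23 -> 30 -> 33
Step 7: curr=8, set curr.next=prev(38) | reversed so far: 8 -> 38 -> 28 -> 32 -> 23 -> 30 -> 33

8 -> 38 -> 28 -> 32 -> 23 -> 30 -> 33 -> None


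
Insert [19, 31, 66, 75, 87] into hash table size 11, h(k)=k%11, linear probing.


Insert 19: h=8 -> slot 8
Insert 31: h=9 -> slot 9
Insert 66: h=0 -> slot 0
Insert 75: h=9, 1 probes -> slot 10
Insert 87: h=10, 2 probes -> slot 1

Table: [66, 87, None, None, None, None, None, None, 19, 31, 75]


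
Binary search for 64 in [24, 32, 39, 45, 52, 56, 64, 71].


Step 1: lo=0, hi=7, mid=3, val=45
Step 2: lo=4, hi=7, mid=5, val=56
Step 3: lo=6, hi=7, mid=6, val=64

Found at index 6


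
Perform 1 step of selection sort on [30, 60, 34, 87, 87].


Initial: [30, 60, 34, 87, 87]
Step 1: min=30 at 0
  Swap: [30, 60, 34, 87, 87]

After 1 step: [30, 60, 34, 87, 87]


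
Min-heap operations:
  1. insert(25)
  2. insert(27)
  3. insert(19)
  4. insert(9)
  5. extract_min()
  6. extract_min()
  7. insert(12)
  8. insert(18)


insert(25) -> [25]
insert(27) -> [25, 27]
insert(19) -> [19, 27, 25]
insert(9) -> [9, 19, 25, 27]
extract_min()->9, [19, 27, 25]
extract_min()->19, [25, 27]
insert(12) -> [12, 27, 25]
insert(18) -> [12, 18, 25, 27]

Final heap: [12, 18, 25, 27]


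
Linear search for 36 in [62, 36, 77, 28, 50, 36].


i=0: 62!=36
i=1: 36==36 found!

Found at 1, 2 comps


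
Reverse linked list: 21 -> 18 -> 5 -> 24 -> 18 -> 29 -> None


Step 1: curr=21, set curr.next=prev(None) | reversed so far: 21
Step 2: curr=18, set curr.next=prev(21) | reversed so far: 18 -> 21
Step 3: curr=5, set curr.next=prev(18) | reversed so far: 5 -> 18 -> 21
Step 4: curr=24, set curr.next=prev(5) | reversed so far: 24 -> 5 -> 18 -> 21
Step 5: curr=18, set curr.next=prev(24) | reversed so far: 18 -> 24 -> 5 -> 18 -> 21
Step 6: curr=29, set curr.next=prev(18) | reversed so far: 29 -> 18 -> 24 -> 5 -> 18 -> 21

29 -> 18 -> 24 -> 5 -> 18 -> 21 -> None


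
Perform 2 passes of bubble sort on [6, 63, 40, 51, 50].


Initial: [6, 63, 40, 51, 50]
Pass 1: [6, 40, 51, 50, 63] (3 swaps)
Pass 2: [6, 40, 50, 51, 63] (1 swaps)

After 2 passes: [6, 40, 50, 51, 63]


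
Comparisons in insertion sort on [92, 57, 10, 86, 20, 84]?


Algorithm: insertion sort
Input: [92, 57, 10, 86, 20, 84]
Sorted: [10, 20, 57, 84, 86, 92]

12


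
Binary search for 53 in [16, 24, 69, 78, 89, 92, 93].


Step 1: lo=0, hi=6, mid=3, val=78
Step 2: lo=0, hi=2, mid=1, val=24
Step 3: lo=2, hi=2, mid=2, val=69

Not found


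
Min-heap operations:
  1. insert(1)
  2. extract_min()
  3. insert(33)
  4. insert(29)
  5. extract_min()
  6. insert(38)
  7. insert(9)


insert(1) -> [1]
extract_min()->1, []
insert(33) -> [33]
insert(29) -> [29, 33]
extract_min()->29, [33]
insert(38) -> [33, 38]
insert(9) -> [9, 38, 33]

Final heap: [9, 38, 33]


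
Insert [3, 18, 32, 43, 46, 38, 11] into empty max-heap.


Insert 3: [3]
Insert 18: [18, 3]
Insert 32: [32, 3, 18]
Insert 43: [43, 32, 18, 3]
Insert 46: [46, 43, 18, 3, 32]
Insert 38: [46, 43, 38, 3, 32, 18]
Insert 11: [46, 43, 38, 3, 32, 18, 11]

Final heap: [46, 43, 38, 3, 32, 18, 11]


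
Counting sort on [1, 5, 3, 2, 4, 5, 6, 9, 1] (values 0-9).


Input: [1, 5, 3, 2, 4, 5, 6, 9, 1]
Counts: [0, 2, 1, 1, 1, 2, 1, 0, 0, 1]

Sorted: [1, 1, 2, 3, 4, 5, 5, 6, 9]


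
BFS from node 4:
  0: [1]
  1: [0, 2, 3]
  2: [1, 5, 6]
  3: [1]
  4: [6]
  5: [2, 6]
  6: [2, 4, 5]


Visit 4, enqueue [6]
Visit 6, enqueue [2, 5]
Visit 2, enqueue [1]
Visit 5, enqueue []
Visit 1, enqueue [0, 3]
Visit 0, enqueue []
Visit 3, enqueue []

BFS order: [4, 6, 2, 5, 1, 0, 3]


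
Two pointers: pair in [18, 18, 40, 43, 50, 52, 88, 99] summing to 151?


lo=0(18)+hi=7(99)=117
lo=1(18)+hi=7(99)=117
lo=2(40)+hi=7(99)=139
lo=3(43)+hi=7(99)=142
lo=4(50)+hi=7(99)=149
lo=5(52)+hi=7(99)=151

Yes: 52+99=151


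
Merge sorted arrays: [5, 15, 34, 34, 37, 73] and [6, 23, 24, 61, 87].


Take 5 from A
Take 6 from B
Take 15 from A
Take 23 from B
Take 24 from B
Take 34 from A
Take 34 from A
Take 37 from A
Take 61 from B
Take 73 from A

Merged: [5, 6, 15, 23, 24, 34, 34, 37, 61, 73, 87]


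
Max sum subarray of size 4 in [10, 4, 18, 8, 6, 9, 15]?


[0:4]: 40
[1:5]: 36
[2:6]: 41
[3:7]: 38

Max: 41 at [2:6]


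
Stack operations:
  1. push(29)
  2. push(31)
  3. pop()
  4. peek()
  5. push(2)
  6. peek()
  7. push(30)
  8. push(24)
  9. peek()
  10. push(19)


push(29) -> [29]
push(31) -> [29, 31]
pop()->31, [29]
peek()->29
push(2) -> [29, 2]
peek()->2
push(30) -> [29, 2, 30]
push(24) -> [29, 2, 30, 24]
peek()->24
push(19) -> [29, 2, 30, 24, 19]

Final stack: [29, 2, 30, 24, 19]


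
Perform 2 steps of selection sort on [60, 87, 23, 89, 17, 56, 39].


Initial: [60, 87, 23, 89, 17, 56, 39]
Step 1: min=17 at 4
  Swap: [17, 87, 23, 89, 60, 56, 39]
Step 2: min=23 at 2
  Swap: [17, 23, 87, 89, 60, 56, 39]

After 2 steps: [17, 23, 87, 89, 60, 56, 39]


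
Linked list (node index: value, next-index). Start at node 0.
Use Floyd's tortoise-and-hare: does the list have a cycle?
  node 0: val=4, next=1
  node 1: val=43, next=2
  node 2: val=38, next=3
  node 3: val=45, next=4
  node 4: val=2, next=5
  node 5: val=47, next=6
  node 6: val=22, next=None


Floyd's tortoise (slow, +1) and hare (fast, +2):
  init: slow=0, fast=0
  step 1: slow=1, fast=2
  step 2: slow=2, fast=4
  step 3: slow=3, fast=6
  step 4: fast -> None, no cycle

Cycle: no


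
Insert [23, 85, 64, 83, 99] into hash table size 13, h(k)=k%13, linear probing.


Insert 23: h=10 -> slot 10
Insert 85: h=7 -> slot 7
Insert 64: h=12 -> slot 12
Insert 83: h=5 -> slot 5
Insert 99: h=8 -> slot 8

Table: [None, None, None, None, None, 83, None, 85, 99, None, 23, None, 64]


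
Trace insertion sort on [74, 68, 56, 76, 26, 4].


Initial: [74, 68, 56, 76, 26, 4]
Insert 68: [68, 74, 56, 76, 26, 4]
Insert 56: [56, 68, 74, 76, 26, 4]
Insert 76: [56, 68, 74, 76, 26, 4]
Insert 26: [26, 56, 68, 74, 76, 4]
Insert 4: [4, 26, 56, 68, 74, 76]

Sorted: [4, 26, 56, 68, 74, 76]


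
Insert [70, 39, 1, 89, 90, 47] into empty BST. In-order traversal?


Insert 70: root
Insert 39: L from 70
Insert 1: L from 70 -> L from 39
Insert 89: R from 70
Insert 90: R from 70 -> R from 89
Insert 47: L from 70 -> R from 39

In-order: [1, 39, 47, 70, 89, 90]


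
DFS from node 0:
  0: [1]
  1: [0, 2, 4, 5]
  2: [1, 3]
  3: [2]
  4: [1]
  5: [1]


Visit 0, push [1]
Visit 1, push [5, 4, 2]
Visit 2, push [3]
Visit 3, push []
Visit 4, push []
Visit 5, push []

DFS order: [0, 1, 2, 3, 4, 5]


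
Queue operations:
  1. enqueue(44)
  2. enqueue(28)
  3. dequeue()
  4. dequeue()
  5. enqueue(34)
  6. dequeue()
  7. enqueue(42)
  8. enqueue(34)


enqueue(44) -> [44]
enqueue(28) -> [44, 28]
dequeue()->44, [28]
dequeue()->28, []
enqueue(34) -> [34]
dequeue()->34, []
enqueue(42) -> [42]
enqueue(34) -> [42, 34]

Final queue: [42, 34]


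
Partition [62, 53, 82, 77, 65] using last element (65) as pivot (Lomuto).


Pivot: 65
  62 <= 65: advance i (no swap)
  53 <= 65: advance i (no swap)
Place pivot at 2: [62, 53, 65, 77, 82]

Partitioned: [62, 53, 65, 77, 82]


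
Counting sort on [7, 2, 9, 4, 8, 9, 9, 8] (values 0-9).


Input: [7, 2, 9, 4, 8, 9, 9, 8]
Counts: [0, 0, 1, 0, 1, 0, 0, 1, 2, 3]

Sorted: [2, 4, 7, 8, 8, 9, 9, 9]


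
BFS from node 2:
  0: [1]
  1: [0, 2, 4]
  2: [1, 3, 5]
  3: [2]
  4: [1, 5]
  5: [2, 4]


Visit 2, enqueue [1, 3, 5]
Visit 1, enqueue [0, 4]
Visit 3, enqueue []
Visit 5, enqueue []
Visit 0, enqueue []
Visit 4, enqueue []

BFS order: [2, 1, 3, 5, 0, 4]


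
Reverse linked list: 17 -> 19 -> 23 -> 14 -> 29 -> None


Step 1: curr=17, set curr.next=prev(None) | reversed so far: 17
Step 2: curr=19, set curr.next=prev(17) | reversed so far: 19 -> 17
Step 3: curr=23, set curr.next=prev(19) | reversed so far: 23 -> 19 -> 17
Step 4: curr=14, set curr.next=prev(23) | reversed so far: 14 -> 23 -> 19 -> 17
Step 5: curr=29, set curr.next=prev(14) | reversed so far: 29 -> 14 -> 23 -> 19 -> 17

29 -> 14 -> 23 -> 19 -> 17 -> None


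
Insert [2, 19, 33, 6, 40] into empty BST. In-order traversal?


Insert 2: root
Insert 19: R from 2
Insert 33: R from 2 -> R from 19
Insert 6: R from 2 -> L from 19
Insert 40: R from 2 -> R from 19 -> R from 33

In-order: [2, 6, 19, 33, 40]


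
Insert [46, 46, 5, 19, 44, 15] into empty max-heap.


Insert 46: [46]
Insert 46: [46, 46]
Insert 5: [46, 46, 5]
Insert 19: [46, 46, 5, 19]
Insert 44: [46, 46, 5, 19, 44]
Insert 15: [46, 46, 15, 19, 44, 5]

Final heap: [46, 46, 15, 19, 44, 5]


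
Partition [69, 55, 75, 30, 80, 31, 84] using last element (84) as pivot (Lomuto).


Pivot: 84
  69 <= 84: advance i (no swap)
  55 <= 84: advance i (no swap)
  75 <= 84: advance i (no swap)
  30 <= 84: advance i (no swap)
  80 <= 84: advance i (no swap)
  31 <= 84: advance i (no swap)
Place pivot at 6: [69, 55, 75, 30, 80, 31, 84]

Partitioned: [69, 55, 75, 30, 80, 31, 84]


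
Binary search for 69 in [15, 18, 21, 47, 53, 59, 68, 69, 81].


Step 1: lo=0, hi=8, mid=4, val=53
Step 2: lo=5, hi=8, mid=6, val=68
Step 3: lo=7, hi=8, mid=7, val=69

Found at index 7


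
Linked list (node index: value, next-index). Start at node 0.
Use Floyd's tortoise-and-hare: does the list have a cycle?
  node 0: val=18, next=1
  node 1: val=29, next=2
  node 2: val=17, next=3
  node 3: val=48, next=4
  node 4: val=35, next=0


Floyd's tortoise (slow, +1) and hare (fast, +2):
  init: slow=0, fast=0
  step 1: slow=1, fast=2
  step 2: slow=2, fast=4
  step 3: slow=3, fast=1
  step 4: slow=4, fast=3
  step 5: slow=0, fast=0
  slow == fast at node 0: cycle detected

Cycle: yes


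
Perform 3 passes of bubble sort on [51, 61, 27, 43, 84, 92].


Initial: [51, 61, 27, 43, 84, 92]
Pass 1: [51, 27, 43, 61, 84, 92] (2 swaps)
Pass 2: [27, 43, 51, 61, 84, 92] (2 swaps)
Pass 3: [27, 43, 51, 61, 84, 92] (0 swaps)

After 3 passes: [27, 43, 51, 61, 84, 92]


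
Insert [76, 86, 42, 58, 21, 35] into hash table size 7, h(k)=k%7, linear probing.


Insert 76: h=6 -> slot 6
Insert 86: h=2 -> slot 2
Insert 42: h=0 -> slot 0
Insert 58: h=2, 1 probes -> slot 3
Insert 21: h=0, 1 probes -> slot 1
Insert 35: h=0, 4 probes -> slot 4

Table: [42, 21, 86, 58, 35, None, 76]


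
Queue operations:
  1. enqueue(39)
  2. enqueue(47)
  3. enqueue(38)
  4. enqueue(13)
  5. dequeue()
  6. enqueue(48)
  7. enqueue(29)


enqueue(39) -> [39]
enqueue(47) -> [39, 47]
enqueue(38) -> [39, 47, 38]
enqueue(13) -> [39, 47, 38, 13]
dequeue()->39, [47, 38, 13]
enqueue(48) -> [47, 38, 13, 48]
enqueue(29) -> [47, 38, 13, 48, 29]

Final queue: [47, 38, 13, 48, 29]


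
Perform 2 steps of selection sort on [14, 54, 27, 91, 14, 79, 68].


Initial: [14, 54, 27, 91, 14, 79, 68]
Step 1: min=14 at 0
  Swap: [14, 54, 27, 91, 14, 79, 68]
Step 2: min=14 at 4
  Swap: [14, 14, 27, 91, 54, 79, 68]

After 2 steps: [14, 14, 27, 91, 54, 79, 68]


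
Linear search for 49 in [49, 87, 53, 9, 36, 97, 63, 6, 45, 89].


i=0: 49==49 found!

Found at 0, 1 comps


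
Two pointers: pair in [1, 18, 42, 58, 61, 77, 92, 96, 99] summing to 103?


lo=0(1)+hi=8(99)=100
lo=1(18)+hi=8(99)=117
lo=1(18)+hi=7(96)=114
lo=1(18)+hi=6(92)=110
lo=1(18)+hi=5(77)=95
lo=2(42)+hi=5(77)=119
lo=2(42)+hi=4(61)=103

Yes: 42+61=103


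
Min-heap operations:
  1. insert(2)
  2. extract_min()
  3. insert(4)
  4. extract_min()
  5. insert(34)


insert(2) -> [2]
extract_min()->2, []
insert(4) -> [4]
extract_min()->4, []
insert(34) -> [34]

Final heap: [34]


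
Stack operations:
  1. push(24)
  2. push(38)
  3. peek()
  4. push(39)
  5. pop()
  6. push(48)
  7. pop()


push(24) -> [24]
push(38) -> [24, 38]
peek()->38
push(39) -> [24, 38, 39]
pop()->39, [24, 38]
push(48) -> [24, 38, 48]
pop()->48, [24, 38]

Final stack: [24, 38]


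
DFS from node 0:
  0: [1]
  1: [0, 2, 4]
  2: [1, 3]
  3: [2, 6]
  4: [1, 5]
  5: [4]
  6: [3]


Visit 0, push [1]
Visit 1, push [4, 2]
Visit 2, push [3]
Visit 3, push [6]
Visit 6, push []
Visit 4, push [5]
Visit 5, push []

DFS order: [0, 1, 2, 3, 6, 4, 5]


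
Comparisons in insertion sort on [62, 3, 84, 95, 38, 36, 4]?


Algorithm: insertion sort
Input: [62, 3, 84, 95, 38, 36, 4]
Sorted: [3, 4, 36, 38, 62, 84, 95]

18


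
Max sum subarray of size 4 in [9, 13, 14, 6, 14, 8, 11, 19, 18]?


[0:4]: 42
[1:5]: 47
[2:6]: 42
[3:7]: 39
[4:8]: 52
[5:9]: 56

Max: 56 at [5:9]


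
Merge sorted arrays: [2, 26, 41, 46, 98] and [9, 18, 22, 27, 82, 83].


Take 2 from A
Take 9 from B
Take 18 from B
Take 22 from B
Take 26 from A
Take 27 from B
Take 41 from A
Take 46 from A
Take 82 from B
Take 83 from B

Merged: [2, 9, 18, 22, 26, 27, 41, 46, 82, 83, 98]


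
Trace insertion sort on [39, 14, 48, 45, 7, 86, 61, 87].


Initial: [39, 14, 48, 45, 7, 86, 61, 87]
Insert 14: [14, 39, 48, 45, 7, 86, 61, 87]
Insert 48: [14, 39, 48, 45, 7, 86, 61, 87]
Insert 45: [14, 39, 45, 48, 7, 86, 61, 87]
Insert 7: [7, 14, 39, 45, 48, 86, 61, 87]
Insert 86: [7, 14, 39, 45, 48, 86, 61, 87]
Insert 61: [7, 14, 39, 45, 48, 61, 86, 87]
Insert 87: [7, 14, 39, 45, 48, 61, 86, 87]

Sorted: [7, 14, 39, 45, 48, 61, 86, 87]


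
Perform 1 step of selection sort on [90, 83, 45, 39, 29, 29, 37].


Initial: [90, 83, 45, 39, 29, 29, 37]
Step 1: min=29 at 4
  Swap: [29, 83, 45, 39, 90, 29, 37]

After 1 step: [29, 83, 45, 39, 90, 29, 37]


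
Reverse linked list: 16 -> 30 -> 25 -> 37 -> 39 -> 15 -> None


Step 1: curr=16, set curr.next=prev(None) | reversed so far: 16
Step 2: curr=30, set curr.next=prev(16) | reversed so far: 30 -> 16
Step 3: curr=25, set curr.next=prev(30) | reversed so far: 25 -> 30 -> 16
Step 4: curr=37, set curr.next=prev(25) | reversed so far: 37 -> 25 -> 30 -> 16
Step 5: curr=39, set curr.next=prev(37) | reversed so far: 39 -> 37 -> 25 -> 30 -> 16
Step 6: curr=15, set curr.next=prev(39) | reversed so far: 15 -> 39 -> 37 -> 25 -> 30 -> 16

15 -> 39 -> 37 -> 25 -> 30 -> 16 -> None


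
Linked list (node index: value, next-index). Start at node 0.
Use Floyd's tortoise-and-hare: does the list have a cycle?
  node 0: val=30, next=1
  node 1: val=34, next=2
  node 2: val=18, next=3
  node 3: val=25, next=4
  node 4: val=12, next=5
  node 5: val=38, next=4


Floyd's tortoise (slow, +1) and hare (fast, +2):
  init: slow=0, fast=0
  step 1: slow=1, fast=2
  step 2: slow=2, fast=4
  step 3: slow=3, fast=4
  step 4: slow=4, fast=4
  slow == fast at node 4: cycle detected

Cycle: yes


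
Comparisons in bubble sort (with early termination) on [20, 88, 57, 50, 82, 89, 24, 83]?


Algorithm: bubble sort (with early termination)
Input: [20, 88, 57, 50, 82, 89, 24, 83]
Sorted: [20, 24, 50, 57, 82, 83, 88, 89]

27


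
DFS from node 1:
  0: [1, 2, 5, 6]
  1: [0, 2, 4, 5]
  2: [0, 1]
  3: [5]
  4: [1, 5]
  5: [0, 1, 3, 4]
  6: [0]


Visit 1, push [5, 4, 2, 0]
Visit 0, push [6, 5, 2]
Visit 2, push []
Visit 5, push [4, 3]
Visit 3, push []
Visit 4, push []
Visit 6, push []

DFS order: [1, 0, 2, 5, 3, 4, 6]


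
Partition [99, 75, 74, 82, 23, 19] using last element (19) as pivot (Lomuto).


Pivot: 19
Place pivot at 0: [19, 75, 74, 82, 23, 99]

Partitioned: [19, 75, 74, 82, 23, 99]


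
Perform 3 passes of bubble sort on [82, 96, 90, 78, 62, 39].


Initial: [82, 96, 90, 78, 62, 39]
Pass 1: [82, 90, 78, 62, 39, 96] (4 swaps)
Pass 2: [82, 78, 62, 39, 90, 96] (3 swaps)
Pass 3: [78, 62, 39, 82, 90, 96] (3 swaps)

After 3 passes: [78, 62, 39, 82, 90, 96]


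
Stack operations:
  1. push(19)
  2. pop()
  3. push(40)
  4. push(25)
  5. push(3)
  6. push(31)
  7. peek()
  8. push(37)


push(19) -> [19]
pop()->19, []
push(40) -> [40]
push(25) -> [40, 25]
push(3) -> [40, 25, 3]
push(31) -> [40, 25, 3, 31]
peek()->31
push(37) -> [40, 25, 3, 31, 37]

Final stack: [40, 25, 3, 31, 37]


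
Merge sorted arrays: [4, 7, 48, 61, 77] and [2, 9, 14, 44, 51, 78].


Take 2 from B
Take 4 from A
Take 7 from A
Take 9 from B
Take 14 from B
Take 44 from B
Take 48 from A
Take 51 from B
Take 61 from A
Take 77 from A

Merged: [2, 4, 7, 9, 14, 44, 48, 51, 61, 77, 78]


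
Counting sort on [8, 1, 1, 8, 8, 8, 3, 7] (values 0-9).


Input: [8, 1, 1, 8, 8, 8, 3, 7]
Counts: [0, 2, 0, 1, 0, 0, 0, 1, 4, 0]

Sorted: [1, 1, 3, 7, 8, 8, 8, 8]


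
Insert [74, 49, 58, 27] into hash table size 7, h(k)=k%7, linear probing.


Insert 74: h=4 -> slot 4
Insert 49: h=0 -> slot 0
Insert 58: h=2 -> slot 2
Insert 27: h=6 -> slot 6

Table: [49, None, 58, None, 74, None, 27]


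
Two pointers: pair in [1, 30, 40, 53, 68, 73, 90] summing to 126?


lo=0(1)+hi=6(90)=91
lo=1(30)+hi=6(90)=120
lo=2(40)+hi=6(90)=130
lo=2(40)+hi=5(73)=113
lo=3(53)+hi=5(73)=126

Yes: 53+73=126


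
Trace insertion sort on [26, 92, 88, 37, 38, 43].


Initial: [26, 92, 88, 37, 38, 43]
Insert 92: [26, 92, 88, 37, 38, 43]
Insert 88: [26, 88, 92, 37, 38, 43]
Insert 37: [26, 37, 88, 92, 38, 43]
Insert 38: [26, 37, 38, 88, 92, 43]
Insert 43: [26, 37, 38, 43, 88, 92]

Sorted: [26, 37, 38, 43, 88, 92]


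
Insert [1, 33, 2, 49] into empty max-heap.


Insert 1: [1]
Insert 33: [33, 1]
Insert 2: [33, 1, 2]
Insert 49: [49, 33, 2, 1]

Final heap: [49, 33, 2, 1]


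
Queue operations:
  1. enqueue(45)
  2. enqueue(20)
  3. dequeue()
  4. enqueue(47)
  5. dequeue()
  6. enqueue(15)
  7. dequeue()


enqueue(45) -> [45]
enqueue(20) -> [45, 20]
dequeue()->45, [20]
enqueue(47) -> [20, 47]
dequeue()->20, [47]
enqueue(15) -> [47, 15]
dequeue()->47, [15]

Final queue: [15]


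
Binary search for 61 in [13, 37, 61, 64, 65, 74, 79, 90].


Step 1: lo=0, hi=7, mid=3, val=64
Step 2: lo=0, hi=2, mid=1, val=37
Step 3: lo=2, hi=2, mid=2, val=61

Found at index 2


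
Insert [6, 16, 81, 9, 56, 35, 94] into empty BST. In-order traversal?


Insert 6: root
Insert 16: R from 6
Insert 81: R from 6 -> R from 16
Insert 9: R from 6 -> L from 16
Insert 56: R from 6 -> R from 16 -> L from 81
Insert 35: R from 6 -> R from 16 -> L from 81 -> L from 56
Insert 94: R from 6 -> R from 16 -> R from 81

In-order: [6, 9, 16, 35, 56, 81, 94]


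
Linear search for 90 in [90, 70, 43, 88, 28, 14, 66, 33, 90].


i=0: 90==90 found!

Found at 0, 1 comps


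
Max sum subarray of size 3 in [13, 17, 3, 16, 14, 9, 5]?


[0:3]: 33
[1:4]: 36
[2:5]: 33
[3:6]: 39
[4:7]: 28

Max: 39 at [3:6]


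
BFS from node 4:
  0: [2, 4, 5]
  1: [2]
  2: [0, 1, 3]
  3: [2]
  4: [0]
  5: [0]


Visit 4, enqueue [0]
Visit 0, enqueue [2, 5]
Visit 2, enqueue [1, 3]
Visit 5, enqueue []
Visit 1, enqueue []
Visit 3, enqueue []

BFS order: [4, 0, 2, 5, 1, 3]


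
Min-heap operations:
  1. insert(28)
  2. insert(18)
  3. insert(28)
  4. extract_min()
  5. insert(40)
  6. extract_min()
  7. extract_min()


insert(28) -> [28]
insert(18) -> [18, 28]
insert(28) -> [18, 28, 28]
extract_min()->18, [28, 28]
insert(40) -> [28, 28, 40]
extract_min()->28, [28, 40]
extract_min()->28, [40]

Final heap: [40]


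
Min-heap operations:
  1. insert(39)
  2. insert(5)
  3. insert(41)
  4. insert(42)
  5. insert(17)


insert(39) -> [39]
insert(5) -> [5, 39]
insert(41) -> [5, 39, 41]
insert(42) -> [5, 39, 41, 42]
insert(17) -> [5, 17, 41, 42, 39]

Final heap: [5, 17, 41, 42, 39]


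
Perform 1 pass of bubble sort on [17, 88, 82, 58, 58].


Initial: [17, 88, 82, 58, 58]
Pass 1: [17, 82, 58, 58, 88] (3 swaps)

After 1 pass: [17, 82, 58, 58, 88]


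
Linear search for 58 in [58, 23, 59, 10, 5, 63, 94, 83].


i=0: 58==58 found!

Found at 0, 1 comps


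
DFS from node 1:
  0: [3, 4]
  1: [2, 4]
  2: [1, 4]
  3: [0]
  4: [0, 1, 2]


Visit 1, push [4, 2]
Visit 2, push [4]
Visit 4, push [0]
Visit 0, push [3]
Visit 3, push []

DFS order: [1, 2, 4, 0, 3]


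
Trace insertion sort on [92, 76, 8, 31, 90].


Initial: [92, 76, 8, 31, 90]
Insert 76: [76, 92, 8, 31, 90]
Insert 8: [8, 76, 92, 31, 90]
Insert 31: [8, 31, 76, 92, 90]
Insert 90: [8, 31, 76, 90, 92]

Sorted: [8, 31, 76, 90, 92]


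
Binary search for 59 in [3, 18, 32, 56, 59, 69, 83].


Step 1: lo=0, hi=6, mid=3, val=56
Step 2: lo=4, hi=6, mid=5, val=69
Step 3: lo=4, hi=4, mid=4, val=59

Found at index 4


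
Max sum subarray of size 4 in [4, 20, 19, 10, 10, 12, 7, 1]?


[0:4]: 53
[1:5]: 59
[2:6]: 51
[3:7]: 39
[4:8]: 30

Max: 59 at [1:5]


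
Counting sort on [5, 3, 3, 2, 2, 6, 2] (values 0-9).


Input: [5, 3, 3, 2, 2, 6, 2]
Counts: [0, 0, 3, 2, 0, 1, 1, 0, 0, 0]

Sorted: [2, 2, 2, 3, 3, 5, 6]


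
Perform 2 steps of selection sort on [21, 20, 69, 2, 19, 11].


Initial: [21, 20, 69, 2, 19, 11]
Step 1: min=2 at 3
  Swap: [2, 20, 69, 21, 19, 11]
Step 2: min=11 at 5
  Swap: [2, 11, 69, 21, 19, 20]

After 2 steps: [2, 11, 69, 21, 19, 20]


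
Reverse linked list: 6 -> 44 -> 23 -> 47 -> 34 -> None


Step 1: curr=6, set curr.next=prev(None) | reversed so far: 6
Step 2: curr=44, set curr.next=prev(6) | reversed so far: 44 -> 6
Step 3: curr=23, set curr.next=prev(44) | reversed so far: 23 -> 44 -> 6
Step 4: curr=47, set curr.next=prev(23) | reversed so far: 47 -> 23 -> 44 -> 6
Step 5: curr=34, set curr.next=prev(47) | reversed so far: 34 -> 47 -> 23 -> 44 -> 6

34 -> 47 -> 23 -> 44 -> 6 -> None


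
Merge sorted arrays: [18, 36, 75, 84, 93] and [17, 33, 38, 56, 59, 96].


Take 17 from B
Take 18 from A
Take 33 from B
Take 36 from A
Take 38 from B
Take 56 from B
Take 59 from B
Take 75 from A
Take 84 from A
Take 93 from A

Merged: [17, 18, 33, 36, 38, 56, 59, 75, 84, 93, 96]


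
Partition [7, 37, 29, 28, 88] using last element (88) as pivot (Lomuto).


Pivot: 88
  7 <= 88: advance i (no swap)
  37 <= 88: advance i (no swap)
  29 <= 88: advance i (no swap)
  28 <= 88: advance i (no swap)
Place pivot at 4: [7, 37, 29, 28, 88]

Partitioned: [7, 37, 29, 28, 88]


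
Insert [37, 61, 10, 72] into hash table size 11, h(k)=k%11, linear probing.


Insert 37: h=4 -> slot 4
Insert 61: h=6 -> slot 6
Insert 10: h=10 -> slot 10
Insert 72: h=6, 1 probes -> slot 7

Table: [None, None, None, None, 37, None, 61, 72, None, None, 10]


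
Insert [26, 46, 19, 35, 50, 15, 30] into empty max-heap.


Insert 26: [26]
Insert 46: [46, 26]
Insert 19: [46, 26, 19]
Insert 35: [46, 35, 19, 26]
Insert 50: [50, 46, 19, 26, 35]
Insert 15: [50, 46, 19, 26, 35, 15]
Insert 30: [50, 46, 30, 26, 35, 15, 19]

Final heap: [50, 46, 30, 26, 35, 15, 19]


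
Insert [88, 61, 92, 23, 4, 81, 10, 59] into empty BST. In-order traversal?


Insert 88: root
Insert 61: L from 88
Insert 92: R from 88
Insert 23: L from 88 -> L from 61
Insert 4: L from 88 -> L from 61 -> L from 23
Insert 81: L from 88 -> R from 61
Insert 10: L from 88 -> L from 61 -> L from 23 -> R from 4
Insert 59: L from 88 -> L from 61 -> R from 23

In-order: [4, 10, 23, 59, 61, 81, 88, 92]


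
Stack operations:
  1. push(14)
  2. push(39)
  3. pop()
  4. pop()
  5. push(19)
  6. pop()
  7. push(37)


push(14) -> [14]
push(39) -> [14, 39]
pop()->39, [14]
pop()->14, []
push(19) -> [19]
pop()->19, []
push(37) -> [37]

Final stack: [37]


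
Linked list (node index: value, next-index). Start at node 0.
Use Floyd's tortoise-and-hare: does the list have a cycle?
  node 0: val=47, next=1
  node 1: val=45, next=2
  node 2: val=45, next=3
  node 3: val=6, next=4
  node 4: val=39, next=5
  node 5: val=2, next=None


Floyd's tortoise (slow, +1) and hare (fast, +2):
  init: slow=0, fast=0
  step 1: slow=1, fast=2
  step 2: slow=2, fast=4
  step 3: fast 4->5->None, no cycle

Cycle: no


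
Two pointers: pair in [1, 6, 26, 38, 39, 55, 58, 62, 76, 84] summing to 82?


lo=0(1)+hi=9(84)=85
lo=0(1)+hi=8(76)=77
lo=1(6)+hi=8(76)=82

Yes: 6+76=82


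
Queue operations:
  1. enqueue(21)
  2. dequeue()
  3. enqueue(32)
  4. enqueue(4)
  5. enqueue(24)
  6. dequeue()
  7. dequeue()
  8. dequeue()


enqueue(21) -> [21]
dequeue()->21, []
enqueue(32) -> [32]
enqueue(4) -> [32, 4]
enqueue(24) -> [32, 4, 24]
dequeue()->32, [4, 24]
dequeue()->4, [24]
dequeue()->24, []

Final queue: []


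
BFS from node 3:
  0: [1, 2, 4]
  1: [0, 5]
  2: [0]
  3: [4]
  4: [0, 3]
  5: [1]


Visit 3, enqueue [4]
Visit 4, enqueue [0]
Visit 0, enqueue [1, 2]
Visit 1, enqueue [5]
Visit 2, enqueue []
Visit 5, enqueue []

BFS order: [3, 4, 0, 1, 2, 5]


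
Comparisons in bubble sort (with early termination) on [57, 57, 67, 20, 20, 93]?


Algorithm: bubble sort (with early termination)
Input: [57, 57, 67, 20, 20, 93]
Sorted: [20, 20, 57, 57, 67, 93]

14


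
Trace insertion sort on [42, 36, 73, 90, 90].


Initial: [42, 36, 73, 90, 90]
Insert 36: [36, 42, 73, 90, 90]
Insert 73: [36, 42, 73, 90, 90]
Insert 90: [36, 42, 73, 90, 90]
Insert 90: [36, 42, 73, 90, 90]

Sorted: [36, 42, 73, 90, 90]


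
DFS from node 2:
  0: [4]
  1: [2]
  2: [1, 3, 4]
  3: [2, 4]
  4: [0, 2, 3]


Visit 2, push [4, 3, 1]
Visit 1, push []
Visit 3, push [4]
Visit 4, push [0]
Visit 0, push []

DFS order: [2, 1, 3, 4, 0]


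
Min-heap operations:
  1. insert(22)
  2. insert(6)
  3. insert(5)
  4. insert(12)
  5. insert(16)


insert(22) -> [22]
insert(6) -> [6, 22]
insert(5) -> [5, 22, 6]
insert(12) -> [5, 12, 6, 22]
insert(16) -> [5, 12, 6, 22, 16]

Final heap: [5, 12, 6, 22, 16]


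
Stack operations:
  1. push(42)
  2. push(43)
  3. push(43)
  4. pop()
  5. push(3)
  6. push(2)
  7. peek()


push(42) -> [42]
push(43) -> [42, 43]
push(43) -> [42, 43, 43]
pop()->43, [42, 43]
push(3) -> [42, 43, 3]
push(2) -> [42, 43, 3, 2]
peek()->2

Final stack: [42, 43, 3, 2]


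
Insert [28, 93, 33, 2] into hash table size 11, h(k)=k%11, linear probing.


Insert 28: h=6 -> slot 6
Insert 93: h=5 -> slot 5
Insert 33: h=0 -> slot 0
Insert 2: h=2 -> slot 2

Table: [33, None, 2, None, None, 93, 28, None, None, None, None]


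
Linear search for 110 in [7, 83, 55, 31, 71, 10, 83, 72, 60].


i=0: 7!=110
i=1: 83!=110
i=2: 55!=110
i=3: 31!=110
i=4: 71!=110
i=5: 10!=110
i=6: 83!=110
i=7: 72!=110
i=8: 60!=110

Not found, 9 comps


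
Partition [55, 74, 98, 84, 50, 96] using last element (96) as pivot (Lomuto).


Pivot: 96
  55 <= 96: advance i (no swap)
  74 <= 96: advance i (no swap)
  84 <= 96: swap -> [55, 74, 84, 98, 50, 96]
  50 <= 96: swap -> [55, 74, 84, 50, 98, 96]
Place pivot at 4: [55, 74, 84, 50, 96, 98]

Partitioned: [55, 74, 84, 50, 96, 98]


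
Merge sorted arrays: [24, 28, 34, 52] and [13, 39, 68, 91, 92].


Take 13 from B
Take 24 from A
Take 28 from A
Take 34 from A
Take 39 from B
Take 52 from A

Merged: [13, 24, 28, 34, 39, 52, 68, 91, 92]


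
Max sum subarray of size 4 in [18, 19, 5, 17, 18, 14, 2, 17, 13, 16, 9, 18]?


[0:4]: 59
[1:5]: 59
[2:6]: 54
[3:7]: 51
[4:8]: 51
[5:9]: 46
[6:10]: 48
[7:11]: 55
[8:12]: 56

Max: 59 at [0:4]


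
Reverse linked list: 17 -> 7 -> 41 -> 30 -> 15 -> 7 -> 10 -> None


Step 1: curr=17, set curr.next=prev(None) | reversed so far: 17
Step 2: curr=7, set curr.next=prev(17) | reversed so far: 7 -> 17
Step 3: curr=41, set curr.next=prev(7) | reversed so far: 41 -> 7 -> 17
Step 4: curr=30, set curr.next=prev(41) | reversed so far: 30 -> 41 -> 7 -> 17
Step 5: curr=15, set curr.next=prev(30) | reversed so far: 15 -> 30 -> 41 -> 7 -> 17
Step 6: curr=7, set curr.next=prev(15) | reversed so far: 7 -> 15 -> 30 -> 41 -> 7 -> 17
Step 7: curr=10, set curr.next=prev(7) | reversed so far: 10 -> 7 -> 15 -> 30 -> 41 -> 7 -> 17

10 -> 7 -> 15 -> 30 -> 41 -> 7 -> 17 -> None


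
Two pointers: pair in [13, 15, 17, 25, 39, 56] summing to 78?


lo=0(13)+hi=5(56)=69
lo=1(15)+hi=5(56)=71
lo=2(17)+hi=5(56)=73
lo=3(25)+hi=5(56)=81
lo=3(25)+hi=4(39)=64

No pair found


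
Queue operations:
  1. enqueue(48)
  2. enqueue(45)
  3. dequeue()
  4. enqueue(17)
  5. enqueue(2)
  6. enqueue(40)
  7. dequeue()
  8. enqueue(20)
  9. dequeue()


enqueue(48) -> [48]
enqueue(45) -> [48, 45]
dequeue()->48, [45]
enqueue(17) -> [45, 17]
enqueue(2) -> [45, 17, 2]
enqueue(40) -> [45, 17, 2, 40]
dequeue()->45, [17, 2, 40]
enqueue(20) -> [17, 2, 40, 20]
dequeue()->17, [2, 40, 20]

Final queue: [2, 40, 20]


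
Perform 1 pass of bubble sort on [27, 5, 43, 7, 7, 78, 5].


Initial: [27, 5, 43, 7, 7, 78, 5]
Pass 1: [5, 27, 7, 7, 43, 5, 78] (4 swaps)

After 1 pass: [5, 27, 7, 7, 43, 5, 78]


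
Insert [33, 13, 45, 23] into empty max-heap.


Insert 33: [33]
Insert 13: [33, 13]
Insert 45: [45, 13, 33]
Insert 23: [45, 23, 33, 13]

Final heap: [45, 23, 33, 13]


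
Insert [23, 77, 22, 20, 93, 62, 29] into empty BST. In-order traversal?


Insert 23: root
Insert 77: R from 23
Insert 22: L from 23
Insert 20: L from 23 -> L from 22
Insert 93: R from 23 -> R from 77
Insert 62: R from 23 -> L from 77
Insert 29: R from 23 -> L from 77 -> L from 62

In-order: [20, 22, 23, 29, 62, 77, 93]


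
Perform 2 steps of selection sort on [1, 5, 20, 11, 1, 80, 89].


Initial: [1, 5, 20, 11, 1, 80, 89]
Step 1: min=1 at 0
  Swap: [1, 5, 20, 11, 1, 80, 89]
Step 2: min=1 at 4
  Swap: [1, 1, 20, 11, 5, 80, 89]

After 2 steps: [1, 1, 20, 11, 5, 80, 89]


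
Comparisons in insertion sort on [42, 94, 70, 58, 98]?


Algorithm: insertion sort
Input: [42, 94, 70, 58, 98]
Sorted: [42, 58, 70, 94, 98]

7


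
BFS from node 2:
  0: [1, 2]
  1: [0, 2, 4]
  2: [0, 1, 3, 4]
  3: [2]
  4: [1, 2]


Visit 2, enqueue [0, 1, 3, 4]
Visit 0, enqueue []
Visit 1, enqueue []
Visit 3, enqueue []
Visit 4, enqueue []

BFS order: [2, 0, 1, 3, 4]


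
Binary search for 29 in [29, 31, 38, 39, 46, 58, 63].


Step 1: lo=0, hi=6, mid=3, val=39
Step 2: lo=0, hi=2, mid=1, val=31
Step 3: lo=0, hi=0, mid=0, val=29

Found at index 0


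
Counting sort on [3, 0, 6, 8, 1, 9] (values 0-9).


Input: [3, 0, 6, 8, 1, 9]
Counts: [1, 1, 0, 1, 0, 0, 1, 0, 1, 1]

Sorted: [0, 1, 3, 6, 8, 9]


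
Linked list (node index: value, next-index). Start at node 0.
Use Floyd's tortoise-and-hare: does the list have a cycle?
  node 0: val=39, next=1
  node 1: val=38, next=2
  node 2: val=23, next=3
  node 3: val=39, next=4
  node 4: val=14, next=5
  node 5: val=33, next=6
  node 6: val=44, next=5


Floyd's tortoise (slow, +1) and hare (fast, +2):
  init: slow=0, fast=0
  step 1: slow=1, fast=2
  step 2: slow=2, fast=4
  step 3: slow=3, fast=6
  step 4: slow=4, fast=6
  step 5: slow=5, fast=6
  step 6: slow=6, fast=6
  slow == fast at node 6: cycle detected

Cycle: yes


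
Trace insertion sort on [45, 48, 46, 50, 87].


Initial: [45, 48, 46, 50, 87]
Insert 48: [45, 48, 46, 50, 87]
Insert 46: [45, 46, 48, 50, 87]
Insert 50: [45, 46, 48, 50, 87]
Insert 87: [45, 46, 48, 50, 87]

Sorted: [45, 46, 48, 50, 87]


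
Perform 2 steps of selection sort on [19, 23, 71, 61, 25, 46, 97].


Initial: [19, 23, 71, 61, 25, 46, 97]
Step 1: min=19 at 0
  Swap: [19, 23, 71, 61, 25, 46, 97]
Step 2: min=23 at 1
  Swap: [19, 23, 71, 61, 25, 46, 97]

After 2 steps: [19, 23, 71, 61, 25, 46, 97]


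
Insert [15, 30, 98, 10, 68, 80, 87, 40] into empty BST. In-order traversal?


Insert 15: root
Insert 30: R from 15
Insert 98: R from 15 -> R from 30
Insert 10: L from 15
Insert 68: R from 15 -> R from 30 -> L from 98
Insert 80: R from 15 -> R from 30 -> L from 98 -> R from 68
Insert 87: R from 15 -> R from 30 -> L from 98 -> R from 68 -> R from 80
Insert 40: R from 15 -> R from 30 -> L from 98 -> L from 68

In-order: [10, 15, 30, 40, 68, 80, 87, 98]


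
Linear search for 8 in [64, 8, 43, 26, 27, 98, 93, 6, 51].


i=0: 64!=8
i=1: 8==8 found!

Found at 1, 2 comps


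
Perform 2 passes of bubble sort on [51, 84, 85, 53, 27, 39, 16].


Initial: [51, 84, 85, 53, 27, 39, 16]
Pass 1: [51, 84, 53, 27, 39, 16, 85] (4 swaps)
Pass 2: [51, 53, 27, 39, 16, 84, 85] (4 swaps)

After 2 passes: [51, 53, 27, 39, 16, 84, 85]


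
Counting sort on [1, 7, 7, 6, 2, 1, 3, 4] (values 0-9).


Input: [1, 7, 7, 6, 2, 1, 3, 4]
Counts: [0, 2, 1, 1, 1, 0, 1, 2, 0, 0]

Sorted: [1, 1, 2, 3, 4, 6, 7, 7]


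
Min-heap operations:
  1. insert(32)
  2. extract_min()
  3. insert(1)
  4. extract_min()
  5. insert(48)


insert(32) -> [32]
extract_min()->32, []
insert(1) -> [1]
extract_min()->1, []
insert(48) -> [48]

Final heap: [48]


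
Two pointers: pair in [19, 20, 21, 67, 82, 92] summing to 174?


lo=0(19)+hi=5(92)=111
lo=1(20)+hi=5(92)=112
lo=2(21)+hi=5(92)=113
lo=3(67)+hi=5(92)=159
lo=4(82)+hi=5(92)=174

Yes: 82+92=174


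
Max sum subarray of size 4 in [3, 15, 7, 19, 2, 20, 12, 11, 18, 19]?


[0:4]: 44
[1:5]: 43
[2:6]: 48
[3:7]: 53
[4:8]: 45
[5:9]: 61
[6:10]: 60

Max: 61 at [5:9]


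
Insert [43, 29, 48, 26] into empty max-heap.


Insert 43: [43]
Insert 29: [43, 29]
Insert 48: [48, 29, 43]
Insert 26: [48, 29, 43, 26]

Final heap: [48, 29, 43, 26]


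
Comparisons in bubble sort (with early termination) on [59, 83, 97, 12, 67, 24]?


Algorithm: bubble sort (with early termination)
Input: [59, 83, 97, 12, 67, 24]
Sorted: [12, 24, 59, 67, 83, 97]

15


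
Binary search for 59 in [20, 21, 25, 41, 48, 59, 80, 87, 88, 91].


Step 1: lo=0, hi=9, mid=4, val=48
Step 2: lo=5, hi=9, mid=7, val=87
Step 3: lo=5, hi=6, mid=5, val=59

Found at index 5


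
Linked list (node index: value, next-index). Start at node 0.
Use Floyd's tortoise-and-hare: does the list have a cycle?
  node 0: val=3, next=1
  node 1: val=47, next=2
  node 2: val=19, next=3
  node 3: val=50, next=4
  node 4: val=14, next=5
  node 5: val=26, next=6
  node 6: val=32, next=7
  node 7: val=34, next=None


Floyd's tortoise (slow, +1) and hare (fast, +2):
  init: slow=0, fast=0
  step 1: slow=1, fast=2
  step 2: slow=2, fast=4
  step 3: slow=3, fast=6
  step 4: fast 6->7->None, no cycle

Cycle: no


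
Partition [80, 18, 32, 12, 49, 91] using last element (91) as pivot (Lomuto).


Pivot: 91
  80 <= 91: advance i (no swap)
  18 <= 91: advance i (no swap)
  32 <= 91: advance i (no swap)
  12 <= 91: advance i (no swap)
  49 <= 91: advance i (no swap)
Place pivot at 5: [80, 18, 32, 12, 49, 91]

Partitioned: [80, 18, 32, 12, 49, 91]


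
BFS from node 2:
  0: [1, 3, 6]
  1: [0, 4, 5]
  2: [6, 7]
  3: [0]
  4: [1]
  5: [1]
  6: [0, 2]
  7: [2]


Visit 2, enqueue [6, 7]
Visit 6, enqueue [0]
Visit 7, enqueue []
Visit 0, enqueue [1, 3]
Visit 1, enqueue [4, 5]
Visit 3, enqueue []
Visit 4, enqueue []
Visit 5, enqueue []

BFS order: [2, 6, 7, 0, 1, 3, 4, 5]


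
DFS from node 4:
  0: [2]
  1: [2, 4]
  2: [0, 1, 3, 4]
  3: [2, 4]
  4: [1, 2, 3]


Visit 4, push [3, 2, 1]
Visit 1, push [2]
Visit 2, push [3, 0]
Visit 0, push []
Visit 3, push []

DFS order: [4, 1, 2, 0, 3]


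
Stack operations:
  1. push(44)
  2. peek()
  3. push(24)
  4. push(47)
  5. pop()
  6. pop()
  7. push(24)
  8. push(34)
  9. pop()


push(44) -> [44]
peek()->44
push(24) -> [44, 24]
push(47) -> [44, 24, 47]
pop()->47, [44, 24]
pop()->24, [44]
push(24) -> [44, 24]
push(34) -> [44, 24, 34]
pop()->34, [44, 24]

Final stack: [44, 24]


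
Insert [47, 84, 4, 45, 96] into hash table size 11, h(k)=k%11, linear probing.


Insert 47: h=3 -> slot 3
Insert 84: h=7 -> slot 7
Insert 4: h=4 -> slot 4
Insert 45: h=1 -> slot 1
Insert 96: h=8 -> slot 8

Table: [None, 45, None, 47, 4, None, None, 84, 96, None, None]


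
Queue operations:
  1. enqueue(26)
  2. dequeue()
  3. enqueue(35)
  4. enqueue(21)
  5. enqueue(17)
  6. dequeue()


enqueue(26) -> [26]
dequeue()->26, []
enqueue(35) -> [35]
enqueue(21) -> [35, 21]
enqueue(17) -> [35, 21, 17]
dequeue()->35, [21, 17]

Final queue: [21, 17]


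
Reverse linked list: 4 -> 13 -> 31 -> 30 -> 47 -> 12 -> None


Step 1: curr=4, set curr.next=prev(None) | reversed so far: 4
Step 2: curr=13, set curr.next=prev(4) | reversed so far: 13 -> 4
Step 3: curr=31, set curr.next=prev(13) | reversed so far: 31 -> 13 -> 4
Step 4: curr=30, set curr.next=prev(31) | reversed so far: 30 -> 31 -> 13 -> 4
Step 5: curr=47, set curr.next=prev(30) | reversed so far: 47 -> 30 -> 31 -> 13 -> 4
Step 6: curr=12, set curr.next=prev(47) | reversed so far: 12 -> 47 -> 30 -> 31 -> 13 -> 4

12 -> 47 -> 30 -> 31 -> 13 -> 4 -> None


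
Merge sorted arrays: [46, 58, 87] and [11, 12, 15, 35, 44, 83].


Take 11 from B
Take 12 from B
Take 15 from B
Take 35 from B
Take 44 from B
Take 46 from A
Take 58 from A
Take 83 from B

Merged: [11, 12, 15, 35, 44, 46, 58, 83, 87]


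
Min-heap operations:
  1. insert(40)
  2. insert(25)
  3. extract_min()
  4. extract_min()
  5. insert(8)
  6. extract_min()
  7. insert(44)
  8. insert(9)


insert(40) -> [40]
insert(25) -> [25, 40]
extract_min()->25, [40]
extract_min()->40, []
insert(8) -> [8]
extract_min()->8, []
insert(44) -> [44]
insert(9) -> [9, 44]

Final heap: [9, 44]
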